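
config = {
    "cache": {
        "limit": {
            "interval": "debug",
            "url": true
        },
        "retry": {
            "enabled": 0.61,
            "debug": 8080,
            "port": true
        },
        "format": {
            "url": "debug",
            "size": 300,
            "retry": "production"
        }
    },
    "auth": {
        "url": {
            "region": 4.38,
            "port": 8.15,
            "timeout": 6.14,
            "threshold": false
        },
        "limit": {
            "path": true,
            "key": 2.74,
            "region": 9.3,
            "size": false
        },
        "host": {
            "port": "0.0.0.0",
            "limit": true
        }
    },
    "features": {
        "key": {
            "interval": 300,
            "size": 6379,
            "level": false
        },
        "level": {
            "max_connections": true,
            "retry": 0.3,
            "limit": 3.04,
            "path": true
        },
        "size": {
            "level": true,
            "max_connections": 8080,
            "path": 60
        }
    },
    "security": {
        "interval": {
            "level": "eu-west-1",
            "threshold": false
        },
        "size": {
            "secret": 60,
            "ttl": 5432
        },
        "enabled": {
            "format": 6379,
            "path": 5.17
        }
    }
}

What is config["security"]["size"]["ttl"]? 5432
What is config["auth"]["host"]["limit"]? True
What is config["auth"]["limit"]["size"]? False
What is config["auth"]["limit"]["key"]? 2.74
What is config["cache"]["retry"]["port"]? True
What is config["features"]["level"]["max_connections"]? True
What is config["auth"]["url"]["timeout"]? 6.14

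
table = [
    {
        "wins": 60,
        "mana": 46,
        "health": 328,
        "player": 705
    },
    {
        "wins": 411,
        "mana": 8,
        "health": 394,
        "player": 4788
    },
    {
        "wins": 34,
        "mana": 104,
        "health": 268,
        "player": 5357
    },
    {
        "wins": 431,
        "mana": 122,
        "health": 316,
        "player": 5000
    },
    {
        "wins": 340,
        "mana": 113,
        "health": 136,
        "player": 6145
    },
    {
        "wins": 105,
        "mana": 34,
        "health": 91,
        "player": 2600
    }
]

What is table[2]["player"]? 5357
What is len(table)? 6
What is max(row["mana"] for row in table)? 122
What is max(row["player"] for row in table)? 6145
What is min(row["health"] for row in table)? 91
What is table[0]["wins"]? 60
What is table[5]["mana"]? 34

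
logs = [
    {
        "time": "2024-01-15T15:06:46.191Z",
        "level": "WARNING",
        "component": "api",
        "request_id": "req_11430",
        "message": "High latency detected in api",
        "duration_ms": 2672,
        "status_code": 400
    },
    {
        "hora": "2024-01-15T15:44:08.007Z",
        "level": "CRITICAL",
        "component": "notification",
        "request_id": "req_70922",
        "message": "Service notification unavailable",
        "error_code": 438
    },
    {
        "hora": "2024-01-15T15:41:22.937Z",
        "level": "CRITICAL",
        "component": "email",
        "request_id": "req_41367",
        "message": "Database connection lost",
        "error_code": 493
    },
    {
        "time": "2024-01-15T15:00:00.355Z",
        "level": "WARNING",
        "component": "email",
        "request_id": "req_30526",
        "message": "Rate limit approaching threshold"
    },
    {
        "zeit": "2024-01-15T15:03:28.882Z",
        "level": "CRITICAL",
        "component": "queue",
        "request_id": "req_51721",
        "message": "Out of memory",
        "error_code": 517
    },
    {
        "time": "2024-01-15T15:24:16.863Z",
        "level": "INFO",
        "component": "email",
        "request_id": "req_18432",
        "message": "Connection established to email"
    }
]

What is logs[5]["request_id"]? "req_18432"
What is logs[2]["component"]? "email"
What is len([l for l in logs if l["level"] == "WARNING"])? 2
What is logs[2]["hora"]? "2024-01-15T15:41:22.937Z"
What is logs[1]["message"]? "Service notification unavailable"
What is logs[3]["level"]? "WARNING"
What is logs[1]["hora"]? "2024-01-15T15:44:08.007Z"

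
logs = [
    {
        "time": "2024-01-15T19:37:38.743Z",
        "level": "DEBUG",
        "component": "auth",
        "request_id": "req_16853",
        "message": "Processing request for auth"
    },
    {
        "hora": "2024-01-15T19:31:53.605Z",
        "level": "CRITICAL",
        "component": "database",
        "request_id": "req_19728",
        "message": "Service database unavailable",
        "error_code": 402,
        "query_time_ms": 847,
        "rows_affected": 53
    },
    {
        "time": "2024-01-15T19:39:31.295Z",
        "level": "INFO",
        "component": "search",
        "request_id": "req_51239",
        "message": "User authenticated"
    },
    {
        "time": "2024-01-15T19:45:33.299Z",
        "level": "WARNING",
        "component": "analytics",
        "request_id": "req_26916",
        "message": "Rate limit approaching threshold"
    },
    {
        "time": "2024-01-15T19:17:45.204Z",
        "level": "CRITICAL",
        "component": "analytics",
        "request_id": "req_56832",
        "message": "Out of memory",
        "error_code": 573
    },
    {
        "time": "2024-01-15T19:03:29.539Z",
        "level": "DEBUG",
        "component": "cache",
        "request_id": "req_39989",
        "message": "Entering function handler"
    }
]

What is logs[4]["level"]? "CRITICAL"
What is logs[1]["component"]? "database"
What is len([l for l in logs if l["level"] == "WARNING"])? 1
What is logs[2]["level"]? "INFO"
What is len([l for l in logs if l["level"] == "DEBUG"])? 2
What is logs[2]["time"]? "2024-01-15T19:39:31.295Z"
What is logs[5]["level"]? "DEBUG"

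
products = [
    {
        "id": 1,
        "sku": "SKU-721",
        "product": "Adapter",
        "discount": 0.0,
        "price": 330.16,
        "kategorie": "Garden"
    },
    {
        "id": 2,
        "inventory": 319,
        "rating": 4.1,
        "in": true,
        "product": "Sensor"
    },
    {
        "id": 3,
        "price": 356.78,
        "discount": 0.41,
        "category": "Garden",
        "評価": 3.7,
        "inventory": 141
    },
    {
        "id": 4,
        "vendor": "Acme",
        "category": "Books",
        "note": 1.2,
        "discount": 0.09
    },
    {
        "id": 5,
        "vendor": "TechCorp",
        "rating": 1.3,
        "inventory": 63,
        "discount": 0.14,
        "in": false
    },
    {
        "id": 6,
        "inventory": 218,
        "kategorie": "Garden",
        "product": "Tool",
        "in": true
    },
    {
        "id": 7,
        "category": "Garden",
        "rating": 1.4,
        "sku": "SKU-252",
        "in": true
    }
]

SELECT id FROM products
[1, 2, 3, 4, 5, 6, 7]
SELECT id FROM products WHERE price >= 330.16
[1, 3]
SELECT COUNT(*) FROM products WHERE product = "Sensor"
1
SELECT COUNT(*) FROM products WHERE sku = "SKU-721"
1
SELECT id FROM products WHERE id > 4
[5, 6, 7]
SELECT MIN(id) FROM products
1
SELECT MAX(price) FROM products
356.78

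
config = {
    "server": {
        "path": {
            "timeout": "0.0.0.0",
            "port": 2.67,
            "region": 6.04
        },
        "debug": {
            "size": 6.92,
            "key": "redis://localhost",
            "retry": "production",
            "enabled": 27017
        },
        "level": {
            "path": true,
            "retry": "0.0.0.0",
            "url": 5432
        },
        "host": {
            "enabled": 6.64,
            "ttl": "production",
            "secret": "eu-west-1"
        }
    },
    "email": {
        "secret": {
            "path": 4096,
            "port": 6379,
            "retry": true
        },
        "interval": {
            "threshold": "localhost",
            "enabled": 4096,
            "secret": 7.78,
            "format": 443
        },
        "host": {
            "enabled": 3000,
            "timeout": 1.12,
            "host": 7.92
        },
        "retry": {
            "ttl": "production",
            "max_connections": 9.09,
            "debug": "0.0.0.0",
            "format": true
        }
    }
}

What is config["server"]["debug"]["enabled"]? 27017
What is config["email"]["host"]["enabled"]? 3000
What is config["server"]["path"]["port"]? 2.67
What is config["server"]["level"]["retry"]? "0.0.0.0"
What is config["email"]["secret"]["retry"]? True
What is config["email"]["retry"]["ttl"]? "production"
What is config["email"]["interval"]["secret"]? 7.78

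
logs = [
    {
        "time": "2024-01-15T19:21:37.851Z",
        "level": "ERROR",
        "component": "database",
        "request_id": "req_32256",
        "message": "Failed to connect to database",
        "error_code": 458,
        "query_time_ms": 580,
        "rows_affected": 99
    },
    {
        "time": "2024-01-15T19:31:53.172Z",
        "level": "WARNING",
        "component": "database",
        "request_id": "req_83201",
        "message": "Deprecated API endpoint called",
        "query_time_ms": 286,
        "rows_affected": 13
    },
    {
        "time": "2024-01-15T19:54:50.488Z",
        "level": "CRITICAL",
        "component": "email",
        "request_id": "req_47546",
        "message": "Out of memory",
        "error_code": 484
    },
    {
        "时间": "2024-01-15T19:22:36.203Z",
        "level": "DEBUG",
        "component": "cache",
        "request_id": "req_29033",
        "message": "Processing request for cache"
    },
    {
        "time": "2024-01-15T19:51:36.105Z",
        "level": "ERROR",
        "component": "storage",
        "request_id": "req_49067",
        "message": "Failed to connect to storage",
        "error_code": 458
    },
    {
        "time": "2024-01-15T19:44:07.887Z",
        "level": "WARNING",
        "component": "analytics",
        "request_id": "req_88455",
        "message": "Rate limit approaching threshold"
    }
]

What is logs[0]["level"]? "ERROR"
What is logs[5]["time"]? "2024-01-15T19:44:07.887Z"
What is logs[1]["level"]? "WARNING"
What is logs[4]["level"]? "ERROR"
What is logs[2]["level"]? "CRITICAL"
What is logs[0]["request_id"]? "req_32256"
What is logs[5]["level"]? "WARNING"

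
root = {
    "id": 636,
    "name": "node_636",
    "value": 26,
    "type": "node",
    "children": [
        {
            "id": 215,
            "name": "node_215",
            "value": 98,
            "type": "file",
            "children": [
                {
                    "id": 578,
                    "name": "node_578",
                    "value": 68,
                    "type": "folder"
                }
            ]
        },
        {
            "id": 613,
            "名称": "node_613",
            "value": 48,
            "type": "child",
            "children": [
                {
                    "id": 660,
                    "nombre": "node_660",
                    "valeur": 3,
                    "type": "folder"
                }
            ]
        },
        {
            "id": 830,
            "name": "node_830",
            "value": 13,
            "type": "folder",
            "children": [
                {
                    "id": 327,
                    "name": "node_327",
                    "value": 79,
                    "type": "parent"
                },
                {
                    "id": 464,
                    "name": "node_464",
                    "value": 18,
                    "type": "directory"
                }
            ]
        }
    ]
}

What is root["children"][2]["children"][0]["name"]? "node_327"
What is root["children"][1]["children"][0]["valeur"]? 3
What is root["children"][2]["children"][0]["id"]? 327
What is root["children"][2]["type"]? "folder"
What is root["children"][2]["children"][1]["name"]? "node_464"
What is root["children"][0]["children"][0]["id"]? 578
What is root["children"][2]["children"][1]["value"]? 18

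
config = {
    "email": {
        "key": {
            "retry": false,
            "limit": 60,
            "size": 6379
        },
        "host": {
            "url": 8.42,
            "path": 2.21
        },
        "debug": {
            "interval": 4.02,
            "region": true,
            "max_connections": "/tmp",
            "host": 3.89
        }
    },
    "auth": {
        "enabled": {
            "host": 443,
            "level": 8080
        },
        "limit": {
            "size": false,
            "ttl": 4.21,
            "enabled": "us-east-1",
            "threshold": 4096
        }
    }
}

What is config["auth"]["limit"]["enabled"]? "us-east-1"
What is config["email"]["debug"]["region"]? True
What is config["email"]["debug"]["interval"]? 4.02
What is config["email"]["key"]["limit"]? 60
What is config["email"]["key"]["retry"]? False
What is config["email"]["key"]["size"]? 6379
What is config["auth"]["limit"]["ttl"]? 4.21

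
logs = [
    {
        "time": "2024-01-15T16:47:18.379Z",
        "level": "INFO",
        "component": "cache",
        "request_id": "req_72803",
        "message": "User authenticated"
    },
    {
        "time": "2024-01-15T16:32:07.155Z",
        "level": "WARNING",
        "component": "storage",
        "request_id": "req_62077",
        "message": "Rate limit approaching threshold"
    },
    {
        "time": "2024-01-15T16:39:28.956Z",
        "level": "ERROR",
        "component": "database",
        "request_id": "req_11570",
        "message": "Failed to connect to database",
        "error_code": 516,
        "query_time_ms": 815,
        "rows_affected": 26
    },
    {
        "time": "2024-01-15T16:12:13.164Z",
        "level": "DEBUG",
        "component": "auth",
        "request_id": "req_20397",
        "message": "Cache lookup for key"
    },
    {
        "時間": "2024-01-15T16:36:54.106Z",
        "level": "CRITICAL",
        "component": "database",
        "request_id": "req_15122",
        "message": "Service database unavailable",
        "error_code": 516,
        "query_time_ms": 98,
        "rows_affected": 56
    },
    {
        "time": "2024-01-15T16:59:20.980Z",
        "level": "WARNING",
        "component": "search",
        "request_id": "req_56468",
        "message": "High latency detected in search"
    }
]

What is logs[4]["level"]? "CRITICAL"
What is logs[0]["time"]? "2024-01-15T16:47:18.379Z"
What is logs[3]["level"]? "DEBUG"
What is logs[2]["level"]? "ERROR"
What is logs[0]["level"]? "INFO"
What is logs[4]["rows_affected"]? 56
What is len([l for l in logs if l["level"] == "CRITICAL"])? 1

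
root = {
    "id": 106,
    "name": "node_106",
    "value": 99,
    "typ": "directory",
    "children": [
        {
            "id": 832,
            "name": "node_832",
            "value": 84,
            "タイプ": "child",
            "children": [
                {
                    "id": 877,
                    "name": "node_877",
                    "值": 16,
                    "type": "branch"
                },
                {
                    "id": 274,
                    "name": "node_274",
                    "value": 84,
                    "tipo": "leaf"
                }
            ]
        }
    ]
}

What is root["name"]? "node_106"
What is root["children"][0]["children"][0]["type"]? "branch"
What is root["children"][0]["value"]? 84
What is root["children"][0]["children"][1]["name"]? "node_274"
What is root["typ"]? "directory"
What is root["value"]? 99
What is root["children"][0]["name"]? "node_832"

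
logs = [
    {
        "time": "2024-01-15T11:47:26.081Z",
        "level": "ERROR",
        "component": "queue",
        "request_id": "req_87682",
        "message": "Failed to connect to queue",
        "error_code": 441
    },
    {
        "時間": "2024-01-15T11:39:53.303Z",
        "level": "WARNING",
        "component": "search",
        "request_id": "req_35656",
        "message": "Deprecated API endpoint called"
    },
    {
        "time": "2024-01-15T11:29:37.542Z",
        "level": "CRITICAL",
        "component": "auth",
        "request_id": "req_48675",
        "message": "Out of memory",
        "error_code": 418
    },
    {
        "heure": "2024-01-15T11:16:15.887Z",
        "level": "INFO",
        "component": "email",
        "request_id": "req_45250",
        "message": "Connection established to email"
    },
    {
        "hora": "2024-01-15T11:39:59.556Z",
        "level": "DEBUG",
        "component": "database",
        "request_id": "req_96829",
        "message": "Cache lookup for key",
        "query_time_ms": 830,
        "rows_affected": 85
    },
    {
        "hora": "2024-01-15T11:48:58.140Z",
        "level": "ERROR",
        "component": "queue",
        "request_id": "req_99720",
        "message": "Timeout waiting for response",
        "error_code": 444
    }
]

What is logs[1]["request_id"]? "req_35656"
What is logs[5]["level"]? "ERROR"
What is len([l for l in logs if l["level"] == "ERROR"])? 2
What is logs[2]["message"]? "Out of memory"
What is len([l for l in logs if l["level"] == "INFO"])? 1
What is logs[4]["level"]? "DEBUG"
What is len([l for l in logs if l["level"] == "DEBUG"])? 1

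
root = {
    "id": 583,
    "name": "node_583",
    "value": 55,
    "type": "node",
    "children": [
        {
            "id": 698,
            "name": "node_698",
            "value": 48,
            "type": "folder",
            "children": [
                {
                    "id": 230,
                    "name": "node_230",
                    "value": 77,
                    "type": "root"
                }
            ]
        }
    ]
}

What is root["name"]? "node_583"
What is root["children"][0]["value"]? 48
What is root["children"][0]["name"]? "node_698"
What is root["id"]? 583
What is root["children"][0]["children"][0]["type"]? "root"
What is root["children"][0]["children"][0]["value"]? 77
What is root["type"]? "node"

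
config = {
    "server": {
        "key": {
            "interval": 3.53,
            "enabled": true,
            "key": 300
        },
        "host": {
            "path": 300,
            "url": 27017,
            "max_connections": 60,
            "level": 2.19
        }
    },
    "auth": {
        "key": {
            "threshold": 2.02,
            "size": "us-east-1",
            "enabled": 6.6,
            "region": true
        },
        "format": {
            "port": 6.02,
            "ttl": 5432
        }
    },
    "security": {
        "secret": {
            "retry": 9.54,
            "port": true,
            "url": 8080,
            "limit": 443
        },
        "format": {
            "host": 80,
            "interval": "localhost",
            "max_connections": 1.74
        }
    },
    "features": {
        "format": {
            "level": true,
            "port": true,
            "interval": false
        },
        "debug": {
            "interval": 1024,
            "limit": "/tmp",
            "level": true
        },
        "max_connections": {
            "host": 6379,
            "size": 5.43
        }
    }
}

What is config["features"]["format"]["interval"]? False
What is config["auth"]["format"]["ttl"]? 5432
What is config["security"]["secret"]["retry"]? 9.54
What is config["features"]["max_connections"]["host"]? 6379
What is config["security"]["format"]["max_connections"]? 1.74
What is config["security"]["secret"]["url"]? 8080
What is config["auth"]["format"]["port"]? 6.02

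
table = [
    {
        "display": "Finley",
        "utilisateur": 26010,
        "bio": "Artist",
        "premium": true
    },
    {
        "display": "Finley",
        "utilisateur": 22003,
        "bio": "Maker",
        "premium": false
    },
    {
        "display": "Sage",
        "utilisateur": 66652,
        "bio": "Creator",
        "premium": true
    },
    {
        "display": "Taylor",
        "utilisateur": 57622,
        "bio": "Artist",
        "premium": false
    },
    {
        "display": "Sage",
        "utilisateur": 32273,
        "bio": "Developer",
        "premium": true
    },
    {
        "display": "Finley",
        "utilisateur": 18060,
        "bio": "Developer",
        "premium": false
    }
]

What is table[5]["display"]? "Finley"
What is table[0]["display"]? "Finley"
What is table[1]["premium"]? False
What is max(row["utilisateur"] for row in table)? 66652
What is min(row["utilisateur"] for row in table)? 18060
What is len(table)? 6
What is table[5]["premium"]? False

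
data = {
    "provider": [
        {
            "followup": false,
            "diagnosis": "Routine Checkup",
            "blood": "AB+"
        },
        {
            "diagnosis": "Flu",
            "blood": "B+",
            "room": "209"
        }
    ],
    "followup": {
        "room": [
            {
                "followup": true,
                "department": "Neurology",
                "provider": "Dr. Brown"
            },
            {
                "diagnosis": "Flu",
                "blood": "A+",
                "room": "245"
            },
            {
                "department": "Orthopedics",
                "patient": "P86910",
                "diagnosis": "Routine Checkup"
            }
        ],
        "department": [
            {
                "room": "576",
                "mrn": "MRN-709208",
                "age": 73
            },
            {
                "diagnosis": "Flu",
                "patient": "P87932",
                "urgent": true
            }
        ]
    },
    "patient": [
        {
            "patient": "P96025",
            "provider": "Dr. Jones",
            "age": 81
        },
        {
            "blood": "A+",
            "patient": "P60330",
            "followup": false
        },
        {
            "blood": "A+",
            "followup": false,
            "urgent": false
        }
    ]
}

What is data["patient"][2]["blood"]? "A+"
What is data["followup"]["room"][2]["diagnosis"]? "Routine Checkup"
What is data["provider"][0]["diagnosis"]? "Routine Checkup"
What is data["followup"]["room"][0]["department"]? "Neurology"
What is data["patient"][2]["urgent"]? False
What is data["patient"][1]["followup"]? False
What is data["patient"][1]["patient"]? "P60330"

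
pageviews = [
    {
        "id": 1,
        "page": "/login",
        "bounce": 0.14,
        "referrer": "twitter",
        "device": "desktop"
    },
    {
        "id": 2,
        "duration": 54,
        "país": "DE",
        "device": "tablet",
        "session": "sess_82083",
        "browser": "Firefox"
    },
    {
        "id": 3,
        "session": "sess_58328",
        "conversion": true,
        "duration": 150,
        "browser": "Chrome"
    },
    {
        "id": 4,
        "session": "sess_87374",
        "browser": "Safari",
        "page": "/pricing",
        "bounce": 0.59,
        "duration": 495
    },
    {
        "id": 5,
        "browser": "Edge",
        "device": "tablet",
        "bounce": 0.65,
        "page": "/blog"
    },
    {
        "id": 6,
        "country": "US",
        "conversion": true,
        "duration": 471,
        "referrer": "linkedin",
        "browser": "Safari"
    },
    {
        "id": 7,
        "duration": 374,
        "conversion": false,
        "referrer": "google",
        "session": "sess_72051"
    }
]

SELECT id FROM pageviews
[1, 2, 3, 4, 5, 6, 7]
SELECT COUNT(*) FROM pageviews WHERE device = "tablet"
2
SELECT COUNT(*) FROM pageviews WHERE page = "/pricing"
1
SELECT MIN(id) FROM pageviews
1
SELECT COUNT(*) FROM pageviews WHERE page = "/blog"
1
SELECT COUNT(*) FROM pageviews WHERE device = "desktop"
1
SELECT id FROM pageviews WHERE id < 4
[1, 2, 3]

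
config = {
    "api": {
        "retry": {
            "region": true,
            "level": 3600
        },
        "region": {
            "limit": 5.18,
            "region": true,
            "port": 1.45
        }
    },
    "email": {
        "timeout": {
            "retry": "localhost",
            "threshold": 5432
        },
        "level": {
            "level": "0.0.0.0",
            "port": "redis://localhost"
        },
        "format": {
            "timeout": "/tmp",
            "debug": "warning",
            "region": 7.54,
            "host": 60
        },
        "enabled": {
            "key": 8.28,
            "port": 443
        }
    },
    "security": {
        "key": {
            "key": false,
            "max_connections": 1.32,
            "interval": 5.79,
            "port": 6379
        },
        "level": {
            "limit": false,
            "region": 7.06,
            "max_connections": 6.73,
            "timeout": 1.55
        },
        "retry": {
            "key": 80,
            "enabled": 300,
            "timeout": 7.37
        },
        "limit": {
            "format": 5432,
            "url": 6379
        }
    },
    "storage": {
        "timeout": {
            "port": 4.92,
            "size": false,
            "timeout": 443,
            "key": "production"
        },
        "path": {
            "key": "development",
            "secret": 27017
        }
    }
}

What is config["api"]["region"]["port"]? 1.45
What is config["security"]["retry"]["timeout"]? 7.37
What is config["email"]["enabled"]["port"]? 443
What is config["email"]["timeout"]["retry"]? "localhost"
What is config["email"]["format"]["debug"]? "warning"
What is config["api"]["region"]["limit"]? 5.18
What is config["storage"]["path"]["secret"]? 27017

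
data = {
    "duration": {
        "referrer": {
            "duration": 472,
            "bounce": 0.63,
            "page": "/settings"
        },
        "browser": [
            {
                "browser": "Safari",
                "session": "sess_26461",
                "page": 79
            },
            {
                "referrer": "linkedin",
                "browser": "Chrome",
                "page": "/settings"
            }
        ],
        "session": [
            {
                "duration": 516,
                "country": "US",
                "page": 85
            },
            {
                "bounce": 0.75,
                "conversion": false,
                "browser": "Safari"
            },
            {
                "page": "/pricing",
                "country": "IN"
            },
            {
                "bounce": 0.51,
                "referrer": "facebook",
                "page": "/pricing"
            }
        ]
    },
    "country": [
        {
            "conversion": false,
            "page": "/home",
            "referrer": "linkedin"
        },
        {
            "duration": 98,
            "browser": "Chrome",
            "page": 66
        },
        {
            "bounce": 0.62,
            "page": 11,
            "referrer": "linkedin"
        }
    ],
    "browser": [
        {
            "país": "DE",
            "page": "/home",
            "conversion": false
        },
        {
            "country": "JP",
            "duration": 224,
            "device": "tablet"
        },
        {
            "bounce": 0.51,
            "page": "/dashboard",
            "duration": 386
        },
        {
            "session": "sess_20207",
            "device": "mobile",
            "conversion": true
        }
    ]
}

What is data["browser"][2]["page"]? "/dashboard"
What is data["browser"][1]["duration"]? 224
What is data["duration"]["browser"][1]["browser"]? "Chrome"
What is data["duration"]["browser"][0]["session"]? "sess_26461"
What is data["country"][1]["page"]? 66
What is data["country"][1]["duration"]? 98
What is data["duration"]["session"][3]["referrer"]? "facebook"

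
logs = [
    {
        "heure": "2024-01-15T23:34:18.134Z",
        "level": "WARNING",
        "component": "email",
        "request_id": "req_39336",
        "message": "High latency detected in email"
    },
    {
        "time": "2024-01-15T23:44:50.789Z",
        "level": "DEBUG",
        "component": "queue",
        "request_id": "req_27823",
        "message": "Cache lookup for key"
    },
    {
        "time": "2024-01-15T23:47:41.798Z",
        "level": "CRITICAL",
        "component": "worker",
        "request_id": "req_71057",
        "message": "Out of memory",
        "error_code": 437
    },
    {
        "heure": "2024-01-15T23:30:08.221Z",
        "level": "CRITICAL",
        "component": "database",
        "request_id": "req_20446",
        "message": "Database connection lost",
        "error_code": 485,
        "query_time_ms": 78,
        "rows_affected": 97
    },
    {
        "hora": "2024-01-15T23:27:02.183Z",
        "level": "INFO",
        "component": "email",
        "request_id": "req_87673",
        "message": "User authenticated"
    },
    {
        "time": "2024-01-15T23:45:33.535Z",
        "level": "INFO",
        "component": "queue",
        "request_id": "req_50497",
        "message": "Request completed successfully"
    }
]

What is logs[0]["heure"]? "2024-01-15T23:34:18.134Z"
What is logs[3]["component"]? "database"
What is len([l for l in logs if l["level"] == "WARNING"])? 1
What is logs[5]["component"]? "queue"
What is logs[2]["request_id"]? "req_71057"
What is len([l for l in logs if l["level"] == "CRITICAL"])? 2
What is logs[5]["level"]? "INFO"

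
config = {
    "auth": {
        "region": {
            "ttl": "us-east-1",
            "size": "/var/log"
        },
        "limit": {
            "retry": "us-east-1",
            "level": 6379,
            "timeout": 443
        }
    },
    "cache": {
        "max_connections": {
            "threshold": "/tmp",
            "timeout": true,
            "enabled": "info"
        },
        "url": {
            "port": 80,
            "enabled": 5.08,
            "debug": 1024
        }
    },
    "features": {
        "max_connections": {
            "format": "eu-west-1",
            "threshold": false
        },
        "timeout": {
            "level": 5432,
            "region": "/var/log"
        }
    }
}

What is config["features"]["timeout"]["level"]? 5432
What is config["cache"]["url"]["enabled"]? 5.08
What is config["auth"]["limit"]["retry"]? "us-east-1"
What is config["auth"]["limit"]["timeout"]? 443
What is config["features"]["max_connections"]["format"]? "eu-west-1"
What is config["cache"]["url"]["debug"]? 1024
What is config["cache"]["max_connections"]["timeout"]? True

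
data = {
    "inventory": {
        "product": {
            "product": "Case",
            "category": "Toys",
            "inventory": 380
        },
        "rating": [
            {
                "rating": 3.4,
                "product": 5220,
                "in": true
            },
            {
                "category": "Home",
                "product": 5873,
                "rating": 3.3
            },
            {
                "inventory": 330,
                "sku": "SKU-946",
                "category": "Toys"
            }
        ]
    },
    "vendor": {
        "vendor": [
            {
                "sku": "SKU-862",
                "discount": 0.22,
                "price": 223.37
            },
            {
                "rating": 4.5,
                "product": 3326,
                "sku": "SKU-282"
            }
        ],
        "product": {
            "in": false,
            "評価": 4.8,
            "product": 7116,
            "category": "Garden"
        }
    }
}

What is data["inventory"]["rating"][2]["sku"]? "SKU-946"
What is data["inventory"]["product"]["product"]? "Case"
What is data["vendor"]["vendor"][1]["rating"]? 4.5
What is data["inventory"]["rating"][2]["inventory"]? 330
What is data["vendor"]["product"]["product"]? 7116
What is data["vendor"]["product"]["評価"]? 4.8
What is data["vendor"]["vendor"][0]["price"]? 223.37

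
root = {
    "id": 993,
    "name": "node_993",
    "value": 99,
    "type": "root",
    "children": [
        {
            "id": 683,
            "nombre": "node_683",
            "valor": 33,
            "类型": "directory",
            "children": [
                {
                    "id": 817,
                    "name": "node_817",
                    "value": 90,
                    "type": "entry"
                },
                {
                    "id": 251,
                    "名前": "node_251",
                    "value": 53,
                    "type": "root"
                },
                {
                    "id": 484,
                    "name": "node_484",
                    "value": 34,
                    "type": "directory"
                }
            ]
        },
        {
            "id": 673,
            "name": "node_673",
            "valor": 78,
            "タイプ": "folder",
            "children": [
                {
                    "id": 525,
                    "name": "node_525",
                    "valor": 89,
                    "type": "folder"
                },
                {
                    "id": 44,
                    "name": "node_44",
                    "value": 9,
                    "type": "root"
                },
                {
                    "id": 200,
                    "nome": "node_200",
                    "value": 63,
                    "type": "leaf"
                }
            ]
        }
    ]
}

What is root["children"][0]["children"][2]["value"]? 34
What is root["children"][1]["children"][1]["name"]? "node_44"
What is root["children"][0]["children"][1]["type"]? "root"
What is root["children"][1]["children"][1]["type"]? "root"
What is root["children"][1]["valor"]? 78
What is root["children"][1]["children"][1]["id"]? 44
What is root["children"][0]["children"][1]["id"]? 251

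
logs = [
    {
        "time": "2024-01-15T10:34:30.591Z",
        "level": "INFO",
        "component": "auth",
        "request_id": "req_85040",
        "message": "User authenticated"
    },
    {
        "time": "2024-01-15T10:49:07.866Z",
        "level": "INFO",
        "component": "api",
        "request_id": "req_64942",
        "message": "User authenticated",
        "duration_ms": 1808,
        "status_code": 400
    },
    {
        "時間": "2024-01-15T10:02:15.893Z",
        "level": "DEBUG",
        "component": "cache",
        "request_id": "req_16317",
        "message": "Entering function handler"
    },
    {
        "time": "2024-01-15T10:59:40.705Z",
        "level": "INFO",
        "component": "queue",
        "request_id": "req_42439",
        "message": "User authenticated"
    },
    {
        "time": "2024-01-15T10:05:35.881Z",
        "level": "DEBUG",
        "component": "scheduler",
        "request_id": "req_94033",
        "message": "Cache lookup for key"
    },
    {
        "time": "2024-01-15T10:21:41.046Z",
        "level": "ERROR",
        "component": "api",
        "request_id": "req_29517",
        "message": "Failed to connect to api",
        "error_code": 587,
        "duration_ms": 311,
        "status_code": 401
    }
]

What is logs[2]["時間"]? "2024-01-15T10:02:15.893Z"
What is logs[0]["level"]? "INFO"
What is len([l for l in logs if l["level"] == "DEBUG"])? 2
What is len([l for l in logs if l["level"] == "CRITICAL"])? 0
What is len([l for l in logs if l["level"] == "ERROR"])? 1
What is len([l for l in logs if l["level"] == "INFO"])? 3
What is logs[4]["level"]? "DEBUG"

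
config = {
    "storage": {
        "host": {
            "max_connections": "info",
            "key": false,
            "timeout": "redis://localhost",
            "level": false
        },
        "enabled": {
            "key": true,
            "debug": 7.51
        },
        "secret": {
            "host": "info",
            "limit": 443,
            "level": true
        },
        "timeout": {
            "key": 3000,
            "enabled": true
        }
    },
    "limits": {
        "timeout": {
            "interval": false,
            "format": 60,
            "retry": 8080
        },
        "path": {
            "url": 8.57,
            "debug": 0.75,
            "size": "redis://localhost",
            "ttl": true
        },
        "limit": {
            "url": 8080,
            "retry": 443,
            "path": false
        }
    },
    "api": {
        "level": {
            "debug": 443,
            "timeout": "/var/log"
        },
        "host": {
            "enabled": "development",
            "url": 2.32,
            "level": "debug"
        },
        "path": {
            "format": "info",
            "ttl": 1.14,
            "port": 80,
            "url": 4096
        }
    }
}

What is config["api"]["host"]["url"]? 2.32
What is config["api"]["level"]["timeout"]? "/var/log"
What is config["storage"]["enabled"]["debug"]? 7.51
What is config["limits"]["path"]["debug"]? 0.75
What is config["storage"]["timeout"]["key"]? 3000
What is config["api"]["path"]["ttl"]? 1.14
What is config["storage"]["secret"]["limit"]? 443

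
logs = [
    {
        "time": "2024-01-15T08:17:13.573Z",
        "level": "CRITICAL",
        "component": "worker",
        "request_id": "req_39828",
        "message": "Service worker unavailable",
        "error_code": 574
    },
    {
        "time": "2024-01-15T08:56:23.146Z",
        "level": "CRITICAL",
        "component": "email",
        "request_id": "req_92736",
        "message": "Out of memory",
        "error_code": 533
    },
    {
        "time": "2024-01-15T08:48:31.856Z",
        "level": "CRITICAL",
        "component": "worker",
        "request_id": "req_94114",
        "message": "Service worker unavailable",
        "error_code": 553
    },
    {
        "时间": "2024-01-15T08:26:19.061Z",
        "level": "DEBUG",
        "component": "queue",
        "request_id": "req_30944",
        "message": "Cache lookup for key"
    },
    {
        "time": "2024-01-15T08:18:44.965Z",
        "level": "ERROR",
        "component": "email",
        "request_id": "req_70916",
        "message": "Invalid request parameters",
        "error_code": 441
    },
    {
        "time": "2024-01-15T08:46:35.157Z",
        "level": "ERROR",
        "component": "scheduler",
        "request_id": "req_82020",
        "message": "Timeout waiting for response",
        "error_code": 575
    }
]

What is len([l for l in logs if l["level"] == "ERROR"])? 2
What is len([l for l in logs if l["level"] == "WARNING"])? 0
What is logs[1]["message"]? "Out of memory"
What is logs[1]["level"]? "CRITICAL"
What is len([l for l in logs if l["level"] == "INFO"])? 0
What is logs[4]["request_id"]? "req_70916"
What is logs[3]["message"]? "Cache lookup for key"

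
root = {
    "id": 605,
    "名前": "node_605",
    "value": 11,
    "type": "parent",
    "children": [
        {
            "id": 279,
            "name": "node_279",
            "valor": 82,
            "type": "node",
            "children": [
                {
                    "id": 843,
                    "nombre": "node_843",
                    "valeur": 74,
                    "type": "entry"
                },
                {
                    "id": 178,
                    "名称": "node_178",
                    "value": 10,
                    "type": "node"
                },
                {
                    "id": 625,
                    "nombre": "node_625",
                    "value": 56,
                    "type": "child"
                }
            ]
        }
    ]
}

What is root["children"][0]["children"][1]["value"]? 10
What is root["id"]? 605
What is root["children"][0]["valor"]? 82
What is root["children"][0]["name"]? "node_279"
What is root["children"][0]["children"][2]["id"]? 625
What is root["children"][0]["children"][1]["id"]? 178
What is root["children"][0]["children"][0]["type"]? "entry"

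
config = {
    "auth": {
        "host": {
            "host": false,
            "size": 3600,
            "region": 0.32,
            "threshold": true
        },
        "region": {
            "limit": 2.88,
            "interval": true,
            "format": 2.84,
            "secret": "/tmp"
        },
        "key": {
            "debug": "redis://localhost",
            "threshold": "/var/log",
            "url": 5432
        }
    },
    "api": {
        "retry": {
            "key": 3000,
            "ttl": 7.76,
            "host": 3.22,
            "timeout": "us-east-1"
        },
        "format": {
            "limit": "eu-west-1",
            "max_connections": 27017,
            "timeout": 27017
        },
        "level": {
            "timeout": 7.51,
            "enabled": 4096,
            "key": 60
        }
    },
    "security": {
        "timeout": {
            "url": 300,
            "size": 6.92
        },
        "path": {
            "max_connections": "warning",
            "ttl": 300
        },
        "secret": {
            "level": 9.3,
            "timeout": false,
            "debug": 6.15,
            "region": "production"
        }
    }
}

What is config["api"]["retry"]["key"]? 3000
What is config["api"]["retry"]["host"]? 3.22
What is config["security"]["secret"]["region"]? "production"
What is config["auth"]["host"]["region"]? 0.32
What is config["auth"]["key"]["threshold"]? "/var/log"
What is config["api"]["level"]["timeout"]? 7.51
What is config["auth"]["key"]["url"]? 5432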